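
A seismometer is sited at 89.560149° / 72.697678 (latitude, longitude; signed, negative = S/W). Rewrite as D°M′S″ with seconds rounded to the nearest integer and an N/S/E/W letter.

89°33′37″ N, 72°41′52″ E

φ: whole degrees 89; 33.60894′ → 33′ and 36.54″
Lon: 0.697678 × 60 = 41.86068′ → 41′, remainder × 60 = 51.64″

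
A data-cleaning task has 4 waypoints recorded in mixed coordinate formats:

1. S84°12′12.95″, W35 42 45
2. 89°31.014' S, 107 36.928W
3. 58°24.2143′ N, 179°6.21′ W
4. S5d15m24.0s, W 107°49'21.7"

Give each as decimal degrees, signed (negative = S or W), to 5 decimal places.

Point 1:
  Latitude: 84 + 12/60 + 12.95/3600 = 84.203597
  S ⇒ negate
  λ: 42′ + 45″ = 42.75000′; 35 + 42.75000/60 = 35.712500
  W → negative
Point 2:
  Lat: 89 + 31.014/60 = 89.516900
  hemisphere S, so the sign is −
  λ: 107 + 36.928/60 = 107.615467
  W ⇒ negate
Point 3:
  φ: 24.2143′ = 0.403572°; total 58.403572
  N ⇒ keep positive
  Longitude: 179 + 6.21/60 = 179.103500
  W → negative
Point 4:
  φ: 5 + 15/60 + 24/3600 = 5.256667
  S ⇒ negate
  λ: 107 + 49/60 + 21.7/3600 = 107.822694
  hemisphere W, so the sign is −

1. -84.20360, -35.71250
2. -89.51690, -107.61547
3. 58.40357, -179.10350
4. -5.25667, -107.82269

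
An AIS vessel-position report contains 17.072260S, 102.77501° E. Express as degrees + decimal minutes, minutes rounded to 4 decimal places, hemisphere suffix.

17° 4.3356′ S, 102° 46.5006′ E

Latitude: 17° + 0.072260 × 60 = 17° 4.335600′
Lon: fractional part 0.775010 → 46.500600 minutes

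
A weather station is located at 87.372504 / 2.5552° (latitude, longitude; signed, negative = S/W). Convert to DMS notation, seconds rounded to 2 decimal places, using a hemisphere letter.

87°22′21.01″ N, 2°33′18.72″ E

Lat: 0.372504 × 60 = 22.35024′ → 22′, remainder × 60 = 21.0144″
λ: 0.555200 × 60 = 33.31200′ → 33′, remainder × 60 = 18.7200″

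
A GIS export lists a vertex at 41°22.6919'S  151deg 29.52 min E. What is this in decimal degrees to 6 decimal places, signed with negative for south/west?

φ: 41 + 22.6919/60 = 41.3781983
hemisphere S, so the sign is −
Lon: 29.52′ = 0.492000°; total 151.4920000
E ⇒ keep positive

-41.378198, 151.492000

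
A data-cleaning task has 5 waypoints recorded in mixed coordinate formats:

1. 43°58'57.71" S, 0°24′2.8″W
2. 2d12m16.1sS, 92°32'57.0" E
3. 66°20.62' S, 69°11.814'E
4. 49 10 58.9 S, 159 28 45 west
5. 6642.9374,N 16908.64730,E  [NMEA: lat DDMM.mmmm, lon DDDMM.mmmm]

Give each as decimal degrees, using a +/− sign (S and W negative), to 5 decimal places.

1. -43.98270, -0.40078
2. -2.20447, 92.54917
3. -66.34367, 69.19690
4. -49.18303, -159.47917
5. 66.71562, 169.14412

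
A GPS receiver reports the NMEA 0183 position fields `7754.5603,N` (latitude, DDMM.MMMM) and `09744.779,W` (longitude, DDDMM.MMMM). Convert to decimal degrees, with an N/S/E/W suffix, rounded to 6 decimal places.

77.909338° N, 97.746317° W

Lat: degrees = first 2 digits = 77, minutes = 54.5603; 77 + 54.5603/60 = 77.9093383
λ: split at 3 digits → 097° and 44.779′; 97 + 44.779/60 = 97.7463167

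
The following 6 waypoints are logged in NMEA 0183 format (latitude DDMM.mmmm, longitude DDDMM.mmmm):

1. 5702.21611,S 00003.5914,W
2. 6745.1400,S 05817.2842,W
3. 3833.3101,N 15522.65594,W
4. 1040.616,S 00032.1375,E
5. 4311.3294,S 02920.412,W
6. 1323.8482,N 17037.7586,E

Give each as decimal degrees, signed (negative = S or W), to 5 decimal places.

1. -57.03694, -0.05986
2. -67.75233, -58.28807
3. 38.55517, -155.37760
4. -10.67693, 0.53563
5. -43.18882, -29.34020
6. 13.39747, 170.62931

Point 1:
  Lat: split at 2 digits → 57° and 2.21611′; 57 + 2.21611/60 = 57.036935
  hemisphere S, so the sign is −
  Longitude: degrees = first 3 digits = 0, minutes = 3.5914; 0 + 3.5914/60 = 0.059857
  hemisphere W, so the sign is −
Point 2:
  φ: degrees = first 2 digits = 67, minutes = 45.14; 67 + 45.14/60 = 67.752333
  S ⇒ negate
  Longitude: degrees = first 3 digits = 58, minutes = 17.2842; 58 + 17.2842/60 = 58.288070
  hemisphere W, so the sign is −
Point 3:
  Latitude: degrees = first 2 digits = 38, minutes = 33.3101; 38 + 33.3101/60 = 38.555168
  N ⇒ keep positive
  Lon: degrees = first 3 digits = 155, minutes = 22.65594; 155 + 22.65594/60 = 155.377599
  hemisphere W, so the sign is −
Point 4:
  Latitude: split at 2 digits → 10° and 40.616′; 10 + 40.616/60 = 10.676933
  S → negative
  λ: split at 3 digits → 000° and 32.1375′; 0 + 32.1375/60 = 0.535625
  E ⇒ keep positive
Point 5:
  Latitude: degrees = first 2 digits = 43, minutes = 11.3294; 43 + 11.3294/60 = 43.188823
  S ⇒ negate
  Lon: degrees = first 3 digits = 29, minutes = 20.412; 29 + 20.412/60 = 29.340200
  W ⇒ negate
Point 6:
  Lat: split at 2 digits → 13° and 23.8482′; 13 + 23.8482/60 = 13.397470
  N ⇒ keep positive
  Longitude: split at 3 digits → 170° and 37.7586′; 170 + 37.7586/60 = 170.629310
  E → positive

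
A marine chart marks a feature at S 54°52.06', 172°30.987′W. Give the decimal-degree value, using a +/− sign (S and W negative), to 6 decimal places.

-54.867667, -172.516450

Lat: 54 + 52.06/60 = 54.8676667
S → negative
Longitude: 172 + 30.987/60 = 172.5164500
W → negative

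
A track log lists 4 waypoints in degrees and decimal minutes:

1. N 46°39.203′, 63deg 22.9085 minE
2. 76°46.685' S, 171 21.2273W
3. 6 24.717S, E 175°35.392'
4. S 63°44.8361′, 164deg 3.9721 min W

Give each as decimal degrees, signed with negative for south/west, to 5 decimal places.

Point 1:
  Latitude: 46 + 39.203/60 = 46.653383
  N → positive
  λ: 63 + 22.9085/60 = 63.381808
  E → positive
Point 2:
  Lat: 46.685′ = 0.778083°; total 76.778083
  S → negative
  λ: 171 + 21.2273/60 = 171.353788
  hemisphere W, so the sign is −
Point 3:
  Lat: 6 + 24.717/60 = 6.411950
  S → negative
  Lon: 175 + 35.392/60 = 175.589867
  E ⇒ keep positive
Point 4:
  Latitude: 44.8361′ = 0.747268°; total 63.747268
  hemisphere S, so the sign is −
  Longitude: 164 + 3.9721/60 = 164.066202
  W ⇒ negate

1. 46.65338, 63.38181
2. -76.77808, -171.35379
3. -6.41195, 175.58987
4. -63.74727, -164.06620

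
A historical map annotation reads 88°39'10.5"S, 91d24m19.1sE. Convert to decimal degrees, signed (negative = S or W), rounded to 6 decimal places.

-88.652917, 91.405306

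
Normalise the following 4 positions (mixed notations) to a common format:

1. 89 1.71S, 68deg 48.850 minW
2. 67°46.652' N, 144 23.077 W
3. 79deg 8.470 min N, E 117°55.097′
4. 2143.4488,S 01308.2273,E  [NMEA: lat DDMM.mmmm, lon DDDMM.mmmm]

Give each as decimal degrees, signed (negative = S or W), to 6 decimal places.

1. -89.028500, -68.814167
2. 67.777533, -144.384617
3. 79.141167, 117.918283
4. -21.724147, 13.137122

Point 1:
  φ: 89 + 1.71/60 = 89.0285000
  hemisphere S, so the sign is −
  λ: 48.85′ = 0.814167°; total 68.8141667
  W ⇒ negate
Point 2:
  Lat: 46.652′ = 0.777533°; total 67.7775333
  N → positive
  Lon: 144 + 23.077/60 = 144.3846167
  W ⇒ negate
Point 3:
  Latitude: 79 + 8.47/60 = 79.1411667
  N → positive
  Longitude: 55.097′ = 0.918283°; total 117.9182833
  E ⇒ keep positive
Point 4:
  φ: degrees = first 2 digits = 21, minutes = 43.4488; 21 + 43.4488/60 = 21.7241467
  S → negative
  λ: split at 3 digits → 013° and 8.2273′; 13 + 8.2273/60 = 13.1371217
  E ⇒ keep positive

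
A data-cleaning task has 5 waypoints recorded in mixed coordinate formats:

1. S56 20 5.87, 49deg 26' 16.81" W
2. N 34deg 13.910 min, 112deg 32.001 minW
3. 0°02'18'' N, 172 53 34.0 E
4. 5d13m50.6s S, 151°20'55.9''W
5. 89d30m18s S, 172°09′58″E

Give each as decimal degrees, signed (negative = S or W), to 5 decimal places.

1. -56.33496, -49.43800
2. 34.23183, -112.53335
3. 0.03833, 172.89278
4. -5.23072, -151.34886
5. -89.50500, 172.16611

Point 1:
  Latitude: 56 + 20/60 + 5.87/3600 = 56.334964
  S ⇒ negate
  Longitude: 49° + 26/60 + 16.81/3600 = 49 + 0.433333 + 0.004669 = 49.438003
  W → negative
Point 2:
  φ: 34 + 13.91/60 = 34.231833
  N ⇒ keep positive
  Lon: 112 + 32.001/60 = 112.533350
  W → negative
Point 3:
  Lat: 0 + 2/60 + 18/3600 = 0.038333
  N ⇒ keep positive
  λ: 172° + 53/60 + 34/3600 = 172 + 0.883333 + 0.009444 = 172.892778
  E → positive
Point 4:
  Lat: 5 + 13/60 + 50.6/3600 = 5.230722
  hemisphere S, so the sign is −
  Lon: 151 + 20/60 + 55.9/3600 = 151.348861
  W ⇒ negate
Point 5:
  Latitude: 89° + 30/60 + 18/3600 = 89 + 0.500000 + 0.005000 = 89.505000
  S → negative
  Lon: 9′ + 58″ = 9.96667′; 172 + 9.96667/60 = 172.166111
  E ⇒ keep positive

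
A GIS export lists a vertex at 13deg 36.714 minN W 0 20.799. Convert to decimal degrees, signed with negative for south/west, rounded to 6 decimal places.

13.611900, -0.346650

φ: 36.714′ = 0.611900°; total 13.6119000
N → positive
Lon: 20.799′ = 0.346650°; total 0.3466500
hemisphere W, so the sign is −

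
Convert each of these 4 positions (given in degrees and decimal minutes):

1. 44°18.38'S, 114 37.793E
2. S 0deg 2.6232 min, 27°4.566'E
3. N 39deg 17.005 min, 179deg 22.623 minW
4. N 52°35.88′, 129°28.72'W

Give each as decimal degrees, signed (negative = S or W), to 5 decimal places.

Point 1:
  φ: 44 + 18.38/60 = 44.306333
  S ⇒ negate
  λ: 114 + 37.793/60 = 114.629883
  E → positive
Point 2:
  φ: 2.6232′ = 0.043720°; total 0.043720
  S → negative
  Longitude: 4.566′ = 0.076100°; total 27.076100
  E ⇒ keep positive
Point 3:
  Latitude: 39 + 17.005/60 = 39.283417
  N ⇒ keep positive
  Lon: 22.623′ = 0.377050°; total 179.377050
  hemisphere W, so the sign is −
Point 4:
  φ: 35.88′ = 0.598000°; total 52.598000
  N → positive
  Lon: 28.72′ = 0.478667°; total 129.478667
  W ⇒ negate

1. -44.30633, 114.62988
2. -0.04372, 27.07610
3. 39.28342, -179.37705
4. 52.59800, -129.47867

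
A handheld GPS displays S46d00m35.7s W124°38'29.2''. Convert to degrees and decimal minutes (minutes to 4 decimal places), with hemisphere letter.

46° 0.5950′ S, 124° 38.4867′ W

φ: 0 + 35.7/60 = 0.595000′
Lon: seconds/60 = 0.48667; minutes = 38 + 0.48667 = 38.486667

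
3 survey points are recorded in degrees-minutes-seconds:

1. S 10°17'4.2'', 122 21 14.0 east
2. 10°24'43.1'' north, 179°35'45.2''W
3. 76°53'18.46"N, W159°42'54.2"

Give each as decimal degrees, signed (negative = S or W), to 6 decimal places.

1. -10.284500, 122.353889
2. 10.411972, -179.595889
3. 76.888461, -159.715056

Point 1:
  Latitude: 10 + 17/60 + 4.2/3600 = 10.2845000
  S ⇒ negate
  Lon: 122 + 21/60 + 14/3600 = 122.3538889
  E ⇒ keep positive
Point 2:
  Lat: 10° + 24/60 + 43.1/3600 = 10 + 0.400000 + 0.011972 = 10.4119722
  N ⇒ keep positive
  λ: 179 + 35/60 + 45.2/3600 = 179.5958889
  W ⇒ negate
Point 3:
  Lat: 76 + 53/60 + 18.46/3600 = 76.8884611
  N ⇒ keep positive
  λ: 159° + 42/60 + 54.2/3600 = 159 + 0.700000 + 0.015056 = 159.7150556
  hemisphere W, so the sign is −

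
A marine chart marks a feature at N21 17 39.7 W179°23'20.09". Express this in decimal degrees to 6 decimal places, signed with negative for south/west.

21.294361, -179.388914

Latitude: 21 + 17/60 + 39.7/3600 = 21.2943611
N → positive
Lon: 23′ + 20.09″ = 23.33483′; 179 + 23.33483/60 = 179.3889139
W ⇒ negate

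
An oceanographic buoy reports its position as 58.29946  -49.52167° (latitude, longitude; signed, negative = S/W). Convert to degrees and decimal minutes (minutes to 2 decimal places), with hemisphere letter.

φ: minutes = (58.299460 − 58) × 60 = 17.9676
Longitude is negative → W; |value| = 49.521670
Longitude: minutes = (49.521670 − 49) × 60 = 31.3002

58° 17.97′ N, 49° 31.30′ W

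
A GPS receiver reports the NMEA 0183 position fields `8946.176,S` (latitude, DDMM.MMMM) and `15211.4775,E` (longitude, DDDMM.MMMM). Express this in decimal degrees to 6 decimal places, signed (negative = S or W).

-89.769600, 152.191292

φ: degrees = first 2 digits = 89, minutes = 46.176; 89 + 46.176/60 = 89.7696000
S ⇒ negate
λ: degrees = first 3 digits = 152, minutes = 11.4775; 152 + 11.4775/60 = 152.1912917
E ⇒ keep positive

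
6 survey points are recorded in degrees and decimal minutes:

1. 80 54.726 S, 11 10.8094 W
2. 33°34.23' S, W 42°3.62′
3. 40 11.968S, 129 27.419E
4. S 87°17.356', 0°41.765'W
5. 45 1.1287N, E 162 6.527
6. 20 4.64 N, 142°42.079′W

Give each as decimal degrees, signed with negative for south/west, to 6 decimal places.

1. -80.912100, -11.180157
2. -33.570500, -42.060333
3. -40.199467, 129.456983
4. -87.289267, -0.696083
5. 45.018812, 162.108783
6. 20.077333, -142.701317

Point 1:
  Lat: 54.726′ = 0.912100°; total 80.9121000
  hemisphere S, so the sign is −
  Lon: 11 + 10.8094/60 = 11.1801567
  W → negative
Point 2:
  φ: 33 + 34.23/60 = 33.5705000
  S → negative
  Lon: 3.62′ = 0.060333°; total 42.0603333
  W → negative
Point 3:
  Lat: 11.968′ = 0.199467°; total 40.1994667
  S ⇒ negate
  λ: 27.419′ = 0.456983°; total 129.4569833
  E → positive
Point 4:
  Latitude: 87 + 17.356/60 = 87.2892667
  S → negative
  Lon: 0 + 41.765/60 = 0.6960833
  hemisphere W, so the sign is −
Point 5:
  Latitude: 45 + 1.1287/60 = 45.0188117
  N → positive
  λ: 6.527′ = 0.108783°; total 162.1087833
  E → positive
Point 6:
  Lat: 4.64′ = 0.077333°; total 20.0773333
  N → positive
  Lon: 142 + 42.079/60 = 142.7013167
  W ⇒ negate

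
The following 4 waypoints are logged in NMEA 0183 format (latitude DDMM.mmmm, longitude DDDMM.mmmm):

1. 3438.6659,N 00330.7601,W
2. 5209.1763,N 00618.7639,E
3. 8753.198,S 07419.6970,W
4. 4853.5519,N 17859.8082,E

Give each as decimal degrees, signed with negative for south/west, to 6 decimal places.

Point 1:
  φ: split at 2 digits → 34° and 38.6659′; 34 + 38.6659/60 = 34.6444317
  N → positive
  Longitude: degrees = first 3 digits = 3, minutes = 30.7601; 3 + 30.7601/60 = 3.5126683
  W → negative
Point 2:
  Lat: degrees = first 2 digits = 52, minutes = 9.1763; 52 + 9.1763/60 = 52.1529383
  N ⇒ keep positive
  λ: split at 3 digits → 006° and 18.7639′; 6 + 18.7639/60 = 6.3127317
  E → positive
Point 3:
  Latitude: split at 2 digits → 87° and 53.198′; 87 + 53.198/60 = 87.8866333
  S → negative
  Longitude: split at 3 digits → 074° and 19.697′; 74 + 19.697/60 = 74.3282833
  W → negative
Point 4:
  Latitude: split at 2 digits → 48° and 53.5519′; 48 + 53.5519/60 = 48.8925317
  N ⇒ keep positive
  Lon: degrees = first 3 digits = 178, minutes = 59.8082; 178 + 59.8082/60 = 178.9968033
  E → positive

1. 34.644432, -3.512668
2. 52.152938, 6.312732
3. -87.886633, -74.328283
4. 48.892532, 178.996803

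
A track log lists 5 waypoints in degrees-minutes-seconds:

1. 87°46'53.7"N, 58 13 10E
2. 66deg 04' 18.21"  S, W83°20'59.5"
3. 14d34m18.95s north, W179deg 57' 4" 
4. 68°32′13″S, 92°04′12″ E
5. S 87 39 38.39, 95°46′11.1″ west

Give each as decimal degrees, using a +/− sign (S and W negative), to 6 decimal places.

1. 87.781583, 58.219444
2. -66.071725, -83.349861
3. 14.571931, -179.951111
4. -68.536944, 92.070000
5. -87.660664, -95.769750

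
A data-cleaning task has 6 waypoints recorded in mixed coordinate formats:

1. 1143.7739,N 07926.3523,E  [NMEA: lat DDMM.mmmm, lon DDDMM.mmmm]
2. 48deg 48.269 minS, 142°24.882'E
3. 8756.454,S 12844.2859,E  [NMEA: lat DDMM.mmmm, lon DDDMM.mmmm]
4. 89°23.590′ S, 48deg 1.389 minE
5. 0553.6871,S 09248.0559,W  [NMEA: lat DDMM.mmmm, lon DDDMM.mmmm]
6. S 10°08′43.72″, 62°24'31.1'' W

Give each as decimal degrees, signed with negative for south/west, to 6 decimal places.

1. 11.729565, 79.439205
2. -48.804483, 142.414700
3. -87.940900, 128.738098
4. -89.393167, 48.023150
5. -5.894785, -92.800932
6. -10.145478, -62.408639

Point 1:
  Latitude: split at 2 digits → 11° and 43.7739′; 11 + 43.7739/60 = 11.7295650
  N ⇒ keep positive
  λ: degrees = first 3 digits = 79, minutes = 26.3523; 79 + 26.3523/60 = 79.4392050
  E → positive
Point 2:
  Lat: 48.269′ = 0.804483°; total 48.8044833
  hemisphere S, so the sign is −
  Longitude: 142 + 24.882/60 = 142.4147000
  E → positive
Point 3:
  Lat: degrees = first 2 digits = 87, minutes = 56.454; 87 + 56.454/60 = 87.9409000
  S → negative
  Lon: split at 3 digits → 128° and 44.2859′; 128 + 44.2859/60 = 128.7380983
  E ⇒ keep positive
Point 4:
  Lat: 23.59′ = 0.393167°; total 89.3931667
  S → negative
  λ: 1.389′ = 0.023150°; total 48.0231500
  E ⇒ keep positive
Point 5:
  Latitude: split at 2 digits → 05° and 53.6871′; 5 + 53.6871/60 = 5.8947850
  S → negative
  Longitude: degrees = first 3 digits = 92, minutes = 48.0559; 92 + 48.0559/60 = 92.8009317
  W ⇒ negate
Point 6:
  φ: 10 + 8/60 + 43.72/3600 = 10.1454778
  S ⇒ negate
  λ: 62 + 24/60 + 31.1/3600 = 62.4086389
  W → negative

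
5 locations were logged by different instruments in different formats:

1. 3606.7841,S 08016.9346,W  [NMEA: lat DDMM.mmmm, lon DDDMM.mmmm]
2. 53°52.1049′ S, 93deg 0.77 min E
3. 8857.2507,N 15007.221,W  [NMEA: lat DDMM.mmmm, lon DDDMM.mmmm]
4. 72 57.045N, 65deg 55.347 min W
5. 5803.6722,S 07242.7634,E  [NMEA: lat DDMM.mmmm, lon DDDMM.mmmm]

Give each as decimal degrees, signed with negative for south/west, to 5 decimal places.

1. -36.11307, -80.28224
2. -53.86842, 93.01283
3. 88.95418, -150.12035
4. 72.95075, -65.92245
5. -58.06120, 72.71272

Point 1:
  Lat: split at 2 digits → 36° and 6.7841′; 36 + 6.7841/60 = 36.113068
  S ⇒ negate
  Lon: degrees = first 3 digits = 80, minutes = 16.9346; 80 + 16.9346/60 = 80.282243
  W ⇒ negate
Point 2:
  Lat: 52.1049′ = 0.868415°; total 53.868415
  S ⇒ negate
  Lon: 0.77′ = 0.012833°; total 93.012833
  E ⇒ keep positive
Point 3:
  Latitude: degrees = first 2 digits = 88, minutes = 57.2507; 88 + 57.2507/60 = 88.954178
  N ⇒ keep positive
  Lon: degrees = first 3 digits = 150, minutes = 7.221; 150 + 7.221/60 = 150.120350
  hemisphere W, so the sign is −
Point 4:
  Latitude: 72 + 57.045/60 = 72.950750
  N ⇒ keep positive
  Longitude: 65 + 55.347/60 = 65.922450
  W ⇒ negate
Point 5:
  Lat: degrees = first 2 digits = 58, minutes = 3.6722; 58 + 3.6722/60 = 58.061203
  S ⇒ negate
  Lon: split at 3 digits → 072° and 42.7634′; 72 + 42.7634/60 = 72.712723
  E ⇒ keep positive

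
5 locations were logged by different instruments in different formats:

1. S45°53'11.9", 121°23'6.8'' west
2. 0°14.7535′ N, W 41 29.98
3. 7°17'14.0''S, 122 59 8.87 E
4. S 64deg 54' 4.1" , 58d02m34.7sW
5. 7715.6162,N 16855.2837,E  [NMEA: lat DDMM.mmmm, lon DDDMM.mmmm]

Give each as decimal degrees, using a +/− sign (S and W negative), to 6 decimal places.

1. -45.886639, -121.385222
2. 0.245892, -41.499667
3. -7.287222, 122.985797
4. -64.901139, -58.042972
5. 77.260270, 168.921395

Point 1:
  Lat: 45 + 53/60 + 11.9/3600 = 45.8866389
  hemisphere S, so the sign is −
  λ: 121 + 23/60 + 6.8/3600 = 121.3852222
  W → negative
Point 2:
  φ: 0 + 14.7535/60 = 0.2458917
  N → positive
  λ: 29.98′ = 0.499667°; total 41.4996667
  W ⇒ negate
Point 3:
  Lat: 7 + 17/60 + 14/3600 = 7.2872222
  S ⇒ negate
  λ: 122° + 59/60 + 8.87/3600 = 122 + 0.983333 + 0.002464 = 122.9857972
  E ⇒ keep positive
Point 4:
  Latitude: 64° + 54/60 + 4.1/3600 = 64 + 0.900000 + 0.001139 = 64.9011389
  S ⇒ negate
  Longitude: 58 + 2/60 + 34.7/3600 = 58.0429722
  W ⇒ negate
Point 5:
  Lat: split at 2 digits → 77° and 15.6162′; 77 + 15.6162/60 = 77.2602700
  N → positive
  Longitude: degrees = first 3 digits = 168, minutes = 55.2837; 168 + 55.2837/60 = 168.9213950
  E ⇒ keep positive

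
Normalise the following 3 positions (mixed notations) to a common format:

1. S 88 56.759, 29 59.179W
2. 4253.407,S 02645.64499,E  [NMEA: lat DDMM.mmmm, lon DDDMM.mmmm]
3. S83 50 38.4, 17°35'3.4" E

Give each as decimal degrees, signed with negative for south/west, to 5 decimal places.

1. -88.94598, -29.98632
2. -42.89012, 26.76075
3. -83.84400, 17.58428

Point 1:
  Lat: 56.759′ = 0.945983°; total 88.945983
  S ⇒ negate
  Lon: 59.179′ = 0.986317°; total 29.986317
  hemisphere W, so the sign is −
Point 2:
  φ: degrees = first 2 digits = 42, minutes = 53.407; 42 + 53.407/60 = 42.890117
  hemisphere S, so the sign is −
  λ: split at 3 digits → 026° and 45.64499′; 26 + 45.64499/60 = 26.760750
  E ⇒ keep positive
Point 3:
  Lat: 83 + 50/60 + 38.4/3600 = 83.844000
  S ⇒ negate
  Longitude: 35′ + 3.4″ = 35.05667′; 17 + 35.05667/60 = 17.584278
  E ⇒ keep positive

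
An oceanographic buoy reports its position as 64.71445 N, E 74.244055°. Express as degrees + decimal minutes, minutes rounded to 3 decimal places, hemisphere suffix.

Lat: minutes = (64.714450 − 64) × 60 = 42.86700
λ: 74° + 0.244055 × 60 = 74° 14.64330′

64° 42.867′ N, 74° 14.643′ E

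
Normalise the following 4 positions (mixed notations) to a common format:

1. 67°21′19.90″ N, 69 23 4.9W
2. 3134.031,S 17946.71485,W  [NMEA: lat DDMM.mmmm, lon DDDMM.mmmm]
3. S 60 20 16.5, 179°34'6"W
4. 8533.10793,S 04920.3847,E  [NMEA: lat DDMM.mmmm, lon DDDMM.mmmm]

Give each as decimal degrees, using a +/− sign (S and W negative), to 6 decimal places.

1. 67.355528, -69.384694
2. -31.567183, -179.778581
3. -60.337917, -179.568333
4. -85.551799, 49.339745

Point 1:
  φ: 67 + 21/60 + 19.9/3600 = 67.3555278
  N ⇒ keep positive
  Longitude: 69° + 23/60 + 4.9/3600 = 69 + 0.383333 + 0.001361 = 69.3846944
  W ⇒ negate
Point 2:
  Lat: split at 2 digits → 31° and 34.031′; 31 + 34.031/60 = 31.5671833
  S ⇒ negate
  λ: split at 3 digits → 179° and 46.71485′; 179 + 46.71485/60 = 179.7785808
  W → negative
Point 3:
  φ: 60 + 20/60 + 16.5/3600 = 60.3379167
  S → negative
  λ: 179 + 34/60 + 6/3600 = 179.5683333
  hemisphere W, so the sign is −
Point 4:
  Latitude: degrees = first 2 digits = 85, minutes = 33.10793; 85 + 33.10793/60 = 85.5517988
  S ⇒ negate
  Longitude: degrees = first 3 digits = 49, minutes = 20.3847; 49 + 20.3847/60 = 49.3397450
  E → positive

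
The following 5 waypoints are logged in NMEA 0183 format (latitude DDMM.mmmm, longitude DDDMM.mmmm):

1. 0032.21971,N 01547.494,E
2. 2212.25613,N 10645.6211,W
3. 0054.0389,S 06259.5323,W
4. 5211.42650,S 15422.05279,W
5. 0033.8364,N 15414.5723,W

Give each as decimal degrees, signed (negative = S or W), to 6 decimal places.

Point 1:
  Lat: split at 2 digits → 00° and 32.21971′; 0 + 32.21971/60 = 0.5369952
  N ⇒ keep positive
  Longitude: degrees = first 3 digits = 15, minutes = 47.494; 15 + 47.494/60 = 15.7915667
  E ⇒ keep positive
Point 2:
  Lat: degrees = first 2 digits = 22, minutes = 12.25613; 22 + 12.25613/60 = 22.2042688
  N → positive
  λ: split at 3 digits → 106° and 45.6211′; 106 + 45.6211/60 = 106.7603517
  hemisphere W, so the sign is −
Point 3:
  Lat: degrees = first 2 digits = 0, minutes = 54.0389; 0 + 54.0389/60 = 0.9006483
  S → negative
  Lon: split at 3 digits → 062° and 59.5323′; 62 + 59.5323/60 = 62.9922050
  W → negative
Point 4:
  φ: split at 2 digits → 52° and 11.4265′; 52 + 11.4265/60 = 52.1904417
  hemisphere S, so the sign is −
  λ: split at 3 digits → 154° and 22.05279′; 154 + 22.05279/60 = 154.3675465
  W ⇒ negate
Point 5:
  Latitude: split at 2 digits → 00° and 33.8364′; 0 + 33.8364/60 = 0.5639400
  N ⇒ keep positive
  Longitude: degrees = first 3 digits = 154, minutes = 14.5723; 154 + 14.5723/60 = 154.2428717
  W → negative

1. 0.536995, 15.791567
2. 22.204269, -106.760352
3. -0.900648, -62.992205
4. -52.190442, -154.367547
5. 0.563940, -154.242872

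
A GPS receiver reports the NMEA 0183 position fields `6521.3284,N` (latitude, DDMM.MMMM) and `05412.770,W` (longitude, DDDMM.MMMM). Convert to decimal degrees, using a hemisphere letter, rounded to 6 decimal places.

φ: split at 2 digits → 65° and 21.3284′; 65 + 21.3284/60 = 65.3554733
λ: degrees = first 3 digits = 54, minutes = 12.77; 54 + 12.77/60 = 54.2128333

65.355473° N, 54.212833° W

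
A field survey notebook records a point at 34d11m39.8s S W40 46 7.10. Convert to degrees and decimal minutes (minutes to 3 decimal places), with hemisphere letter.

34° 11.663′ S, 40° 46.118′ W

Lat: seconds/60 = 0.66333; minutes = 11 + 0.66333 = 11.66333
Longitude: seconds/60 = 0.11833; minutes = 46 + 0.11833 = 46.11833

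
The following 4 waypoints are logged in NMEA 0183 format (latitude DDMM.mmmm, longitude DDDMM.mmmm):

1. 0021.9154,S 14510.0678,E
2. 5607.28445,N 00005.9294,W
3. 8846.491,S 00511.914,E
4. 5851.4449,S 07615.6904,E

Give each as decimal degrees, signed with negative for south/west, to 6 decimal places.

Point 1:
  φ: degrees = first 2 digits = 0, minutes = 21.9154; 0 + 21.9154/60 = 0.3652567
  S ⇒ negate
  Longitude: degrees = first 3 digits = 145, minutes = 10.0678; 145 + 10.0678/60 = 145.1677967
  E ⇒ keep positive
Point 2:
  Lat: split at 2 digits → 56° and 7.28445′; 56 + 7.28445/60 = 56.1214075
  N ⇒ keep positive
  Lon: degrees = first 3 digits = 0, minutes = 5.9294; 0 + 5.9294/60 = 0.0988233
  W → negative
Point 3:
  φ: degrees = first 2 digits = 88, minutes = 46.491; 88 + 46.491/60 = 88.7748500
  hemisphere S, so the sign is −
  Longitude: split at 3 digits → 005° and 11.914′; 5 + 11.914/60 = 5.1985667
  E ⇒ keep positive
Point 4:
  Lat: degrees = first 2 digits = 58, minutes = 51.4449; 58 + 51.4449/60 = 58.8574150
  S ⇒ negate
  Longitude: degrees = first 3 digits = 76, minutes = 15.6904; 76 + 15.6904/60 = 76.2615067
  E ⇒ keep positive

1. -0.365257, 145.167797
2. 56.121408, -0.098823
3. -88.774850, 5.198567
4. -58.857415, 76.261507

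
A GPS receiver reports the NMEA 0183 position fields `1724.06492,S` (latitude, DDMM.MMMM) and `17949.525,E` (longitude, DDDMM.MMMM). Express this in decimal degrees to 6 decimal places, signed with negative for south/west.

-17.401082, 179.825417

Lat: split at 2 digits → 17° and 24.06492′; 17 + 24.06492/60 = 17.4010820
S ⇒ negate
λ: degrees = first 3 digits = 179, minutes = 49.525; 179 + 49.525/60 = 179.8254167
E → positive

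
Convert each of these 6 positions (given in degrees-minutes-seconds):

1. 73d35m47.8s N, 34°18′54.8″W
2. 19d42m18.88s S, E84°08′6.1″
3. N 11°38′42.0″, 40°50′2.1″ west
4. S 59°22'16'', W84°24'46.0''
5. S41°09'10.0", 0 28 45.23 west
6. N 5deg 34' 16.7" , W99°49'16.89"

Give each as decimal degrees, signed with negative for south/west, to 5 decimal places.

Point 1:
  Latitude: 73° + 35/60 + 47.8/3600 = 73 + 0.583333 + 0.013278 = 73.596611
  N → positive
  λ: 18′ + 54.8″ = 18.91333′; 34 + 18.91333/60 = 34.315222
  W ⇒ negate
Point 2:
  φ: 19° + 42/60 + 18.88/3600 = 19 + 0.700000 + 0.005244 = 19.705244
  S ⇒ negate
  Longitude: 8′ + 6.1″ = 8.10167′; 84 + 8.10167/60 = 84.135028
  E → positive
Point 3:
  φ: 11° + 38/60 + 42/3600 = 11 + 0.633333 + 0.011667 = 11.645000
  N ⇒ keep positive
  λ: 40° + 50/60 + 2.1/3600 = 40 + 0.833333 + 0.000583 = 40.833917
  hemisphere W, so the sign is −
Point 4:
  φ: 59 + 22/60 + 16/3600 = 59.371111
  hemisphere S, so the sign is −
  Longitude: 84 + 24/60 + 46/3600 = 84.412778
  W → negative
Point 5:
  Latitude: 41° + 9/60 + 10/3600 = 41 + 0.150000 + 0.002778 = 41.152778
  hemisphere S, so the sign is −
  Longitude: 0 + 28/60 + 45.23/3600 = 0.479231
  hemisphere W, so the sign is −
Point 6:
  Latitude: 5° + 34/60 + 16.7/3600 = 5 + 0.566667 + 0.004639 = 5.571306
  N → positive
  Longitude: 99° + 49/60 + 16.89/3600 = 99 + 0.816667 + 0.004692 = 99.821358
  W ⇒ negate

1. 73.59661, -34.31522
2. -19.70524, 84.13503
3. 11.64500, -40.83392
4. -59.37111, -84.41278
5. -41.15278, -0.47923
6. 5.57131, -99.82136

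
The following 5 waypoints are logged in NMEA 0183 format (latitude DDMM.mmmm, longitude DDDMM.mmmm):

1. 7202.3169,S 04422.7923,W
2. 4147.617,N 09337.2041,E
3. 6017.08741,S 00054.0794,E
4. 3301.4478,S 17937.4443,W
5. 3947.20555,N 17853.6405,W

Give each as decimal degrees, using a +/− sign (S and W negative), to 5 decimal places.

Point 1:
  Latitude: split at 2 digits → 72° and 2.3169′; 72 + 2.3169/60 = 72.038615
  S → negative
  λ: degrees = first 3 digits = 44, minutes = 22.7923; 44 + 22.7923/60 = 44.379872
  hemisphere W, so the sign is −
Point 2:
  Lat: degrees = first 2 digits = 41, minutes = 47.617; 41 + 47.617/60 = 41.793617
  N → positive
  Lon: split at 3 digits → 093° and 37.2041′; 93 + 37.2041/60 = 93.620068
  E → positive
Point 3:
  Latitude: degrees = first 2 digits = 60, minutes = 17.08741; 60 + 17.08741/60 = 60.284790
  hemisphere S, so the sign is −
  Longitude: degrees = first 3 digits = 0, minutes = 54.0794; 0 + 54.0794/60 = 0.901323
  E → positive
Point 4:
  Lat: degrees = first 2 digits = 33, minutes = 1.4478; 33 + 1.4478/60 = 33.024130
  S ⇒ negate
  Lon: split at 3 digits → 179° and 37.4443′; 179 + 37.4443/60 = 179.624072
  W ⇒ negate
Point 5:
  φ: degrees = first 2 digits = 39, minutes = 47.20555; 39 + 47.20555/60 = 39.786759
  N → positive
  λ: split at 3 digits → 178° and 53.6405′; 178 + 53.6405/60 = 178.894008
  W → negative

1. -72.03862, -44.37987
2. 41.79362, 93.62007
3. -60.28479, 0.90132
4. -33.02413, -179.62407
5. 39.78676, -178.89401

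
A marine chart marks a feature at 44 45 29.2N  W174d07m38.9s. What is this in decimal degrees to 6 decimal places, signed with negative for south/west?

44.758111, -174.127472

φ: 45′ + 29.2″ = 45.48667′; 44 + 45.48667/60 = 44.7581111
N ⇒ keep positive
Lon: 174 + 7/60 + 38.9/3600 = 174.1274722
hemisphere W, so the sign is −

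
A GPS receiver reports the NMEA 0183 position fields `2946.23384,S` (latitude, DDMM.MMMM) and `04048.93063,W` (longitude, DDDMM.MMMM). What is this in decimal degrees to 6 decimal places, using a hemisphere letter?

φ: split at 2 digits → 29° and 46.23384′; 29 + 46.23384/60 = 29.7705640
λ: degrees = first 3 digits = 40, minutes = 48.93063; 40 + 48.93063/60 = 40.8155105

29.770564° S, 40.815511° W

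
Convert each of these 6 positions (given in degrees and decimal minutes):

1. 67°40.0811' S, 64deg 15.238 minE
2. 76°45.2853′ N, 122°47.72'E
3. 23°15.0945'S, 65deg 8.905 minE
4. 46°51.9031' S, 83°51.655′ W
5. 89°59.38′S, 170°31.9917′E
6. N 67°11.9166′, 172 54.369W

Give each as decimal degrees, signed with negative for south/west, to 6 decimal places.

Point 1:
  φ: 67 + 40.0811/60 = 67.6680183
  S ⇒ negate
  Lon: 64 + 15.238/60 = 64.2539667
  E → positive
Point 2:
  φ: 76 + 45.2853/60 = 76.7547550
  N ⇒ keep positive
  Lon: 122 + 47.72/60 = 122.7953333
  E → positive
Point 3:
  Lat: 23 + 15.0945/60 = 23.2515750
  S → negative
  Lon: 65 + 8.905/60 = 65.1484167
  E → positive
Point 4:
  Lat: 51.9031′ = 0.865052°; total 46.8650517
  S → negative
  Longitude: 83 + 51.655/60 = 83.8609167
  W ⇒ negate
Point 5:
  Lat: 89 + 59.38/60 = 89.9896667
  hemisphere S, so the sign is −
  λ: 170 + 31.9917/60 = 170.5331950
  E → positive
Point 6:
  φ: 67 + 11.9166/60 = 67.1986100
  N → positive
  Longitude: 54.369′ = 0.906150°; total 172.9061500
  W → negative

1. -67.668018, 64.253967
2. 76.754755, 122.795333
3. -23.251575, 65.148417
4. -46.865052, -83.860917
5. -89.989667, 170.533195
6. 67.198610, -172.906150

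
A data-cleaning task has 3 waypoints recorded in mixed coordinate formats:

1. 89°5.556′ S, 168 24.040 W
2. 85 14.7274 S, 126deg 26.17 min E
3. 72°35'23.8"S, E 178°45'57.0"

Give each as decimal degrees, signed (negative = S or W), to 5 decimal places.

1. -89.09260, -168.40067
2. -85.24546, 126.43617
3. -72.58994, 178.76583

Point 1:
  Lat: 5.556′ = 0.092600°; total 89.092600
  S ⇒ negate
  Lon: 168 + 24.04/60 = 168.400667
  W → negative
Point 2:
  φ: 85 + 14.7274/60 = 85.245457
  hemisphere S, so the sign is −
  Longitude: 126 + 26.17/60 = 126.436167
  E ⇒ keep positive
Point 3:
  Latitude: 72° + 35/60 + 23.8/3600 = 72 + 0.583333 + 0.006611 = 72.589944
  hemisphere S, so the sign is −
  Longitude: 178 + 45/60 + 57/3600 = 178.765833
  E → positive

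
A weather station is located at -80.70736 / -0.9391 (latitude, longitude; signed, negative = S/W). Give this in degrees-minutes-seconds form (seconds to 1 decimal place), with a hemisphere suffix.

Latitude is negative → S; |value| = 80.707360
Lat: 0.707360 × 60 = 42.44160′ → 42′, remainder × 60 = 26.496″
Longitude is negative → W; |value| = 0.939100
Longitude: 0.939100° → 56.34600′; 0.34600 × 60 = 20.760″

80°42′26.5″ S, 0°56′20.8″ W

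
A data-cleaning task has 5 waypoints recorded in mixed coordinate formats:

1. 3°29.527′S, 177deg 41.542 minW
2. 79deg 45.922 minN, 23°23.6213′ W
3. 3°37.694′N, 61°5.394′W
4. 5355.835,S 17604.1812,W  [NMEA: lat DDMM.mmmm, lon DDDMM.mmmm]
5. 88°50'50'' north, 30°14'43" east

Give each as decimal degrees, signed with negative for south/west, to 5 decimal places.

Point 1:
  Lat: 3 + 29.527/60 = 3.492117
  S → negative
  λ: 41.542′ = 0.692367°; total 177.692367
  W → negative
Point 2:
  Latitude: 45.922′ = 0.765367°; total 79.765367
  N ⇒ keep positive
  Longitude: 23.6213′ = 0.393688°; total 23.393688
  hemisphere W, so the sign is −
Point 3:
  Latitude: 3 + 37.694/60 = 3.628233
  N ⇒ keep positive
  λ: 61 + 5.394/60 = 61.089900
  W → negative
Point 4:
  Latitude: split at 2 digits → 53° and 55.835′; 53 + 55.835/60 = 53.930583
  hemisphere S, so the sign is −
  Lon: degrees = first 3 digits = 176, minutes = 4.1812; 176 + 4.1812/60 = 176.069687
  hemisphere W, so the sign is −
Point 5:
  Lat: 88 + 50/60 + 50/3600 = 88.847222
  N ⇒ keep positive
  Longitude: 30 + 14/60 + 43/3600 = 30.245278
  E → positive

1. -3.49212, -177.69237
2. 79.76537, -23.39369
3. 3.62823, -61.08990
4. -53.93058, -176.06969
5. 88.84722, 30.24528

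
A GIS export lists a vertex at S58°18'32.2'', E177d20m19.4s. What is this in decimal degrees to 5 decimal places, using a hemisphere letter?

φ: 58° + 18/60 + 32.2/3600 = 58 + 0.300000 + 0.008944 = 58.308944
Longitude: 177 + 20/60 + 19.4/3600 = 177.338722

58.30894° S, 177.33872° E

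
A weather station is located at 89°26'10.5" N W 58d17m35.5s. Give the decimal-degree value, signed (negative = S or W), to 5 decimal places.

89.43625, -58.29319

φ: 89 + 26/60 + 10.5/3600 = 89.436250
N ⇒ keep positive
Longitude: 58° + 17/60 + 35.5/3600 = 58 + 0.283333 + 0.009861 = 58.293194
hemisphere W, so the sign is −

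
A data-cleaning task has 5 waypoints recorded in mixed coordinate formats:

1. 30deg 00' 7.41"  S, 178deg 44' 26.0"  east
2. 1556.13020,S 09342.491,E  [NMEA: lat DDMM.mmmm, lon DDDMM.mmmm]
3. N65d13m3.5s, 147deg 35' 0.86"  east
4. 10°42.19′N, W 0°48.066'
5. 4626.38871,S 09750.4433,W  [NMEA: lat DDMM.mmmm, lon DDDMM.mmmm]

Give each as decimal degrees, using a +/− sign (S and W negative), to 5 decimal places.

Point 1:
  Latitude: 30° + 0/60 + 7.41/3600 = 30 + 0.000000 + 0.002058 = 30.002058
  S ⇒ negate
  Lon: 178 + 44/60 + 26/3600 = 178.740556
  E ⇒ keep positive
Point 2:
  φ: split at 2 digits → 15° and 56.1302′; 15 + 56.1302/60 = 15.935503
  S ⇒ negate
  λ: split at 3 digits → 093° and 42.491′; 93 + 42.491/60 = 93.708183
  E → positive
Point 3:
  Latitude: 65 + 13/60 + 3.5/3600 = 65.217639
  N ⇒ keep positive
  Lon: 147 + 35/60 + 0.86/3600 = 147.583572
  E ⇒ keep positive
Point 4:
  Lat: 42.19′ = 0.703167°; total 10.703167
  N ⇒ keep positive
  Longitude: 48.066′ = 0.801100°; total 0.801100
  W ⇒ negate
Point 5:
  Latitude: split at 2 digits → 46° and 26.38871′; 46 + 26.38871/60 = 46.439812
  S → negative
  Lon: split at 3 digits → 097° and 50.4433′; 97 + 50.4433/60 = 97.840722
  W ⇒ negate

1. -30.00206, 178.74056
2. -15.93550, 93.70818
3. 65.21764, 147.58357
4. 10.70317, -0.80110
5. -46.43981, -97.84072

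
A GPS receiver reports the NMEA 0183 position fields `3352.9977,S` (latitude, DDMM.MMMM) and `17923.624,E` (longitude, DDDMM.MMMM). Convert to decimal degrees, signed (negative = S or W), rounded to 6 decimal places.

-33.883295, 179.393733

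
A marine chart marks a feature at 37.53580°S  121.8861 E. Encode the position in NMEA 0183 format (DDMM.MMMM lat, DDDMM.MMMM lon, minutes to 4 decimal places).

Latitude: fractional part 0.535800 → 32.148000 minutes
Longitude: fractional part 0.886100 → 53.166000 minutes

3732.1480,S / 12153.1660,E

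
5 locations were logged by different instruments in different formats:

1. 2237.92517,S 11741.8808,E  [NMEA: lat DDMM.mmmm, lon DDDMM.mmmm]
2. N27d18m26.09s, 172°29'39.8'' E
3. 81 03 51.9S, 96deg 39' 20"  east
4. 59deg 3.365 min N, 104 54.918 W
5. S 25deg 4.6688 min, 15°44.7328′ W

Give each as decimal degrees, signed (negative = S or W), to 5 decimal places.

1. -22.63209, 117.69801
2. 27.30725, 172.49439
3. -81.06442, 96.65556
4. 59.05608, -104.91530
5. -25.07781, -15.74555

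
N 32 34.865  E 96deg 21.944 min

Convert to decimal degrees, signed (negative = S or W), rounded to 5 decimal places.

32.58108, 96.36573

Latitude: 32 + 34.865/60 = 32.581083
N ⇒ keep positive
Longitude: 21.944′ = 0.365733°; total 96.365733
E ⇒ keep positive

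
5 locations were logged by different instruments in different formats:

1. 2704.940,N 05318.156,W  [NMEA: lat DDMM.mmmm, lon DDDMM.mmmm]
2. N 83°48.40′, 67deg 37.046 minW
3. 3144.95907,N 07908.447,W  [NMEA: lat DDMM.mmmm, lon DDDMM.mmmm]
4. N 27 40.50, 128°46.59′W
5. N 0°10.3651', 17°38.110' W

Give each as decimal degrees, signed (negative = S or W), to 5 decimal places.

Point 1:
  Latitude: degrees = first 2 digits = 27, minutes = 4.94; 27 + 4.94/60 = 27.082333
  N → positive
  λ: split at 3 digits → 053° and 18.156′; 53 + 18.156/60 = 53.302600
  W ⇒ negate
Point 2:
  Lat: 48.4′ = 0.806667°; total 83.806667
  N ⇒ keep positive
  Longitude: 67 + 37.046/60 = 67.617433
  W ⇒ negate
Point 3:
  φ: split at 2 digits → 31° and 44.95907′; 31 + 44.95907/60 = 31.749318
  N → positive
  Lon: degrees = first 3 digits = 79, minutes = 8.447; 79 + 8.447/60 = 79.140783
  W → negative
Point 4:
  Latitude: 40.5′ = 0.675000°; total 27.675000
  N ⇒ keep positive
  Lon: 128 + 46.59/60 = 128.776500
  W → negative
Point 5:
  φ: 0 + 10.3651/60 = 0.172752
  N ⇒ keep positive
  Longitude: 17 + 38.11/60 = 17.635167
  W ⇒ negate

1. 27.08233, -53.30260
2. 83.80667, -67.61743
3. 31.74932, -79.14078
4. 27.67500, -128.77650
5. 0.17275, -17.63517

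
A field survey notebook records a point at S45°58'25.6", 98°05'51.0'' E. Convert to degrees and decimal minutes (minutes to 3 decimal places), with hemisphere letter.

45° 58.427′ S, 98° 5.850′ E

Lat: seconds/60 = 0.42667; minutes = 58 + 0.42667 = 58.42667
Lon: 5 + 51/60 = 5.85000′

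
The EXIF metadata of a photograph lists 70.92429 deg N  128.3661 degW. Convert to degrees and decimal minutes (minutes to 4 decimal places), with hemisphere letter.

70° 55.4574′ N, 128° 21.9660′ W

φ: fractional part 0.924290 → 55.457400 minutes
Longitude: 128° + 0.366100 × 60 = 128° 21.966000′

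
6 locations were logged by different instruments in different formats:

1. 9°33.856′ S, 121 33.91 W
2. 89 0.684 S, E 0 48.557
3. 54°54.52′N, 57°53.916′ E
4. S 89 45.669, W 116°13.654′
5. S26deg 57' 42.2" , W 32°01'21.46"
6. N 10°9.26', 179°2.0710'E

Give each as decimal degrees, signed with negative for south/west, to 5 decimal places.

1. -9.56427, -121.56517
2. -89.01140, 0.80928
3. 54.90867, 57.89860
4. -89.76115, -116.22757
5. -26.96172, -32.02263
6. 10.15433, 179.03452

Point 1:
  Latitude: 9 + 33.856/60 = 9.564267
  S ⇒ negate
  Longitude: 33.91′ = 0.565167°; total 121.565167
  W → negative
Point 2:
  Lat: 89 + 0.684/60 = 89.011400
  S ⇒ negate
  Longitude: 48.557′ = 0.809283°; total 0.809283
  E ⇒ keep positive
Point 3:
  φ: 54 + 54.52/60 = 54.908667
  N ⇒ keep positive
  Longitude: 57 + 53.916/60 = 57.898600
  E ⇒ keep positive
Point 4:
  Latitude: 89 + 45.669/60 = 89.761150
  hemisphere S, so the sign is −
  Longitude: 116 + 13.654/60 = 116.227567
  W → negative
Point 5:
  φ: 57′ + 42.2″ = 57.70333′; 26 + 57.70333/60 = 26.961722
  S → negative
  Longitude: 1′ + 21.46″ = 1.35767′; 32 + 1.35767/60 = 32.022628
  W ⇒ negate
Point 6:
  Latitude: 9.26′ = 0.154333°; total 10.154333
  N → positive
  λ: 2.071′ = 0.034517°; total 179.034517
  E → positive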